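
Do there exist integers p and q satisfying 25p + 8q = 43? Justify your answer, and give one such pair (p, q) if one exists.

25 and 8 are coprime, so 25p + 8q ranges over all of ℤ.
Run the Euclidean algorithm on 25 and 8: 25 = 3·8 + 1, 8 = 8·1 + 0.
Unwinding: 1 = 25 − 3·8, i.e. 25·1 + 8·(-3) = 1.
Scaling by 43 gives the particular solution (p, q) = (43, -129).
Shifting by a multiple of (8, −25) keeps it a solution: p = 43 − 5·8 = 3, q = -129 + 5·25 = -4.
Check: 25·3 + 8·(-4) = 75 − 32 = 43. ✓

p = 3, q = -4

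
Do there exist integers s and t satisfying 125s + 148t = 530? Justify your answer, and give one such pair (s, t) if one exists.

s = 22, t = -15

125 and 148 are coprime, so 125s + 148t ranges over all of ℤ.
Euclidean algorithm: 148 = 1·125 + 23, 125 = 5·23 + 10, 23 = 2·10 + 3, 10 = 3·3 + 1, 3 = 3·1 + 0.
Unwinding: 1 = 10 − 3·3 = 10 − 3·(23 − 2·10) = −3·23 + 7·10 = −3·23 + 7·(125 − 5·23) = 7·125 − 38·23 = 7·125 − 38·(148 − 1·125) = −38·148 + 45·125, i.e. 125·45 + 148·(-38) = 1.
Times 530: 125·23850 + 148·(-20140) = 530, so (23850, -20140) solves it.
The general solution is s = 23850 + 148k, t = -20140 − 125k; taking k = -161 gives the smaller pair s = 22, t = -15.
Check: 125·22 + 148·(-15) = 2750 − 2220 = 530. ✓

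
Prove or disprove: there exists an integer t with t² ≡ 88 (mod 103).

No such integer exists.

Apply Euler's criterion with the prime 103: 88 is a quadratic residue iff 88^51 ≡ 1 (mod 103), and a non-residue iff it is ≡ −1.
Repeated squaring mod 103: 88^2 = 7744 ≡ 19; 88^4 ≡ 19² = 361 ≡ 52; 88^8 ≡ 52² = 2704 ≡ 26; 88^16 ≡ 26² = 676 ≡ 58; 88^32 ≡ 58² = 3364 ≡ 68.
Since 51 = 32 + 16 + 2 + 1, 88^51 ≡ 68 · 58 · 19 · 88; multiplying out mod 103: 68·58 = 3944 ≡ 30, then 30·19 = 570 ≡ 55, then 55·88 = 4840 ≡ 102. Thus 88^51 ≡ 102 ≡ −1 (mod 103).
The value −1 means 88 is a non-residue modulo 103, so t² ≡ 88 (mod 103) is impossible.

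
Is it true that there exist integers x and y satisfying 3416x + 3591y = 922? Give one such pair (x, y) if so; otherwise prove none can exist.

No such integers exist.

Any value of 3416x + 3591y is a multiple of gcd(3416, 3591) = 7.
However 922 leaves remainder 5 on division by 7.
Hence no integers x, y satisfy the equation.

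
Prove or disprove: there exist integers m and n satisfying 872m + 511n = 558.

Since gcd(872, 511) = 1, every integer is an integer combination of 872 and 511.
Run the Euclidean algorithm on 872 and 511: 872 = 1·511 + 361, 511 = 1·361 + 150, 361 = 2·150 + 61, 150 = 2·61 + 28, 61 = 2·28 + 5, 28 = 5·5 + 3, 5 = 1·3 + 2, 3 = 1·2 + 1, 2 = 2·1 + 0.
Back-substituting, 1 = 3 − 1·2 = 3 − (5 − 1·3) = −5 + 2·3 = −5 + 2·(28 − 5·5) = 2·28 − 11·5 = 2·28 − 11·(61 − 2·28) = −11·61 + 24·28 = −11·61 + 24·(150 − 2·61) = 24·150 − 59·61 = 24·150 − 59·(361 − 2·150) = −59·361 + 142·150 = −59·361 + 142·(511 − 1·361) = 142·511 − 201·361 = 142·511 − 201·(872 − 1·511) = −201·872 + 343·511; that is, 872·(-201) + 511·343 = 1.
Scaling by 558 gives the particular solution (m, n) = (-112158, 191394).
The general solution is m = -112158 + 511k, n = 191394 − 872k; taking k = 220 gives the smaller pair m = 262, n = -446.
Check: 872·262 + 511·(-446) = 228464 − 227906 = 558. ✓

m = 262, n = -446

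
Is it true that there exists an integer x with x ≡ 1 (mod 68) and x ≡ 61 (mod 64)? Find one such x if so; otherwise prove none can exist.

The moduli are not coprime: gcd(68, 64) = 4. Compatibility requires 4 ∣ (61 − 1) = 60, which holds, so solutions exist.
Write x = 1 + 68t. Then 68t ≡ 61 − 1 ≡ 60 (mod 64); dividing through by 4 gives 17t ≡ 15 (mod 16).
17 ≡ 1 (mod 16), so this reads 1t ≡ 15 (mod 16). So t ≡ 15 (mod 16).
Then x = 1 + 68·15 = 1021.
Indeed 1021 ≡ 1 (mod 68) and 1021 ≡ 61 (mod 64).

x = 1021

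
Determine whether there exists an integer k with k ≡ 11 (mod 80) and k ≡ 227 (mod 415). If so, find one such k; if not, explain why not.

gcd(80, 415) = 5. If k ≡ 11 (mod 80) and k ≡ 227 (mod 415), then k ≡ 11 (mod 5) and k ≡ 227 (mod 5).
These are incompatible: 11 − 227 = -216 is not divisible by 5.
Therefore no such k exists.

No, no such integer exists.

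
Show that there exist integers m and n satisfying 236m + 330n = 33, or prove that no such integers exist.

gcd(236, 330) = 2, so every integer of the form 236m + 330n is a multiple of 2.
But 33 is not a multiple of 2 (it leaves remainder 1).
Hence no integers m, n satisfy the equation.

No such integers exist.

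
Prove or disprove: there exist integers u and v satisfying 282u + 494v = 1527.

No such integers exist.

Both 282 and 494 are divisible by gcd(282, 494) = 2, hence so is any combination 282u + 494v.
But 1527 is not a multiple of 2 (it leaves remainder 1).
Therefore 282u + 494v = 1527 has no solution in integers.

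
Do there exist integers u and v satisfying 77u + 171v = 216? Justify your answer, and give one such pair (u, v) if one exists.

Since gcd(77, 171) = 1, every integer is an integer combination of 77 and 171.
Run the Euclidean algorithm on 171 and 77: 171 = 2·77 + 17, 77 = 4·17 + 9, 17 = 1·9 + 8, 9 = 1·8 + 1, 8 = 8·1 + 0.
Unwinding: 1 = 9 − 1·8 = 9 − (17 − 1·9) = −17 + 2·9 = −17 + 2·(77 − 4·17) = 2·77 − 9·17 = 2·77 − 9·(171 − 2·77) = −9·171 + 20·77, i.e. 77·20 + 171·(-9) = 1.
Times 216: 77·4320 + 171·(-1944) = 216, so (4320, -1944) solves it.
Subtracting 25·171 from u and adding 25·77 to v gives the tidier solution (45, -19).
Check: 77·45 + 171·(-19) = 3465 − 3249 = 216. ✓

u = 45, v = -19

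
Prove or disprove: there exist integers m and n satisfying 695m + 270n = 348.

gcd(695, 270) = 5, so every integer of the form 695m + 270n is a multiple of 5.
However 348 leaves remainder 3 on division by 5.
So the equation is unsolvable over ℤ.

There are no such integers.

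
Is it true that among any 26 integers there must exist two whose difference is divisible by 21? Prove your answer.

There are exactly 21 possible remainders on division by 21.
With 26 integers and only 21 classes, the pigeonhole principle forces two of them, say a and b, into the same class.
Then a ≡ b (mod 21), i.e. 21 ∣ (a − b).

Yes.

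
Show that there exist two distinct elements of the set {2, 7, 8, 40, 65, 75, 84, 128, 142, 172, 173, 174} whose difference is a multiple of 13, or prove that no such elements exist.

There is no such pair.

Residues mod 13: 2↦2, 7↦7, 8↦8, 40↦1, 65↦0, 75↦10, 84↦6, 128↦11, 142↦12, 172↦3, 173↦4, 174↦5.
No residue repeats among the 12 elements, so no pair has difference ≡ 0 (mod 13).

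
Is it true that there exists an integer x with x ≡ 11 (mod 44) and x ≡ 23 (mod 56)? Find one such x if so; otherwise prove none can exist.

x = 583

Here gcd(44, 56) = 4, and both 11 and 23 leave remainder 3 mod 4, so the system is consistent.
Put x = 11 + 44t, so we need 44t ≡ 12 (mod 56), equivalently (divide by 4) 11t ≡ 3 (mod 14).
To invert 11 modulo 14: 14 = 1·11 + 3, 11 = 3·3 + 2, 3 = 1·2 + 1, 2 = 2·1 + 0, and unwinding, 1 = 3 − 1·2 = 3 − (11 − 3·3) = −11 + 4·3 = −11 + 4·(14 − 1·11) = 4·14 − 5·11. Thus 11⁻¹ ≡ -5 ≡ 9 (mod 14).
Therefore t ≡ 9·3 = 27 ≡ 13 (mod 14).
Then x = 11 + 44·13 = 583.
Verify: 583 = 13·44 + 11 and 583 = 10·56 + 23. ✓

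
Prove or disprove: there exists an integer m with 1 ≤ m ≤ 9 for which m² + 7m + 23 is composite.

At m = 8: 8² + 7·8 + 23 = 143 = 11·13, which is composite.

m = 8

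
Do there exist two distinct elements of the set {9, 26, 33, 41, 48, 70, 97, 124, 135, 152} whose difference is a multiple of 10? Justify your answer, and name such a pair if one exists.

Reduce each element modulo 10: 9↦9, 26↦6, 33↦3, 41↦1, 48↦8, 70↦0, 97↦7, 124↦4, 135↦5, 152↦2.
These 10 residues are pairwise different, hence no difference of two elements is divisible by 10.

No such pair exists.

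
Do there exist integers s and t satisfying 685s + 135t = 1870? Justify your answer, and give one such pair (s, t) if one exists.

s = 25, t = -113

Since gcd(685, 135) = 5 and 1870 = 5·374, Bézout's identity guarantees a solution.
Dividing through by 5 reduces the equation to 137s + 27t = 374.
Run the Euclidean algorithm on 137 and 27: 137 = 5·27 + 2, 27 = 13·2 + 1, 2 = 2·1 + 0.
Unwinding: 1 = 27 − 13·2 = 27 − 13·(137 − 5·27) = −13·137 + 66·27, i.e. 137·(-13) + 27·66 = 1.
Times 374: 137·(-4862) + 27·24684 = 374, so (-4862, 24684) solves it.
Shifting by a multiple of (27, −137) keeps it a solution: s = -4862 + 181·27 = 25, t = 24684 − 181·137 = -113.
Indeed 685·25 + 135·(-113) = 17125 − 15255 = 1870.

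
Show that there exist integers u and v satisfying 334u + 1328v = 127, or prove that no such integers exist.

No such integers exist.

Any value of 334u + 1328v is a multiple of gcd(334, 1328) = 2.
But 127 = 2·63 + 1, so 2 ∤ 127.
Hence no integers u, v satisfy the equation.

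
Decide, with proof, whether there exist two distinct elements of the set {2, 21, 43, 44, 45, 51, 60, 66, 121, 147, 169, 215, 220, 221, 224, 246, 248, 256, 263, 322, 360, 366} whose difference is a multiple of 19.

Reduce each element mod 19: 2↦2, 21↦2, 43↦5, 44↦6, 45↦7, 51↦13, 60↦3, 66↦9, 121↦7, 147↦14, 169↦17, 215↦6, 220↦11, 221↦12, 224↦15, 246↦18, 248↦1, 256↦9, 263↦16, 322↦18, 360↦18, 366↦5. The residue 2 repeats (at 2 and 21), and 21 − 2 = 19 = 1·19.

Yes: 2 and 21.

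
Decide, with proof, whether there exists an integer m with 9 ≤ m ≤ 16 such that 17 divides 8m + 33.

m = 15

Scanning upward from m = 9 gives 105, 113, 121, 129, 137, 145, none divisible by 17. m = 15 works, since 8·15 + 33 = 153 = 9·17.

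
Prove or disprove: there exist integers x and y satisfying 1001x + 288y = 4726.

Since gcd(1001, 288) = 1, every integer is an integer combination of 1001 and 288.
Euclidean algorithm: 1001 = 3·288 + 137, 288 = 2·137 + 14, 137 = 9·14 + 11, 14 = 1·11 + 3, 11 = 3·3 + 2, 3 = 1·2 + 1, 2 = 2·1 + 0.
Working back up the chain: 1 = 3 − 1·2 = 3 − (11 − 3·3) = −11 + 4·3 = −11 + 4·(14 − 1·11) = 4·14 − 5·11 = 4·14 − 5·(137 − 9·14) = −5·137 + 49·14 = −5·137 + 49·(288 − 2·137) = 49·288 − 103·137 = 49·288 − 103·(1001 − 3·288) = −103·1001 + 358·288. So 1001·(-103) + 288·358 = 1.
Multiplying through by 4726: x = (-103)·4726 = -486778, y = 358·4726 = 1691908 is a solution.
Adding 1691·288 to x and subtracting 1691·1001 from y gives the tidier solution (230, -783).
Check: 1001·230 + 288·(-783) = 230230 − 225504 = 4726. ✓

x = 230, y = -783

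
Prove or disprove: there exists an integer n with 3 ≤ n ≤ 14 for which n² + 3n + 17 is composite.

At n = 11: 11² + 3·11 + 17 = 171 = 3·57, which is composite.

n = 11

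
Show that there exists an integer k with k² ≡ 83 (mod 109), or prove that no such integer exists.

Take k = 65. Then 65² = 4225 = 38·109 + 83, so 65² ≡ 83 (mod 109).

k = 65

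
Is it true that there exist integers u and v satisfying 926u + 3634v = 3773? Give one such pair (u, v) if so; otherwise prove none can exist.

There are no such integers.

Both 926 and 3634 are divisible by gcd(926, 3634) = 2, hence so is any combination 926u + 3634v.
But 3773 = 2·1886 + 1, so 2 ∤ 3773.
So the equation is unsolvable over ℤ.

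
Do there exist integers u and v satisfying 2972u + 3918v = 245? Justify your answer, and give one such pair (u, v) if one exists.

No, no such integers exist.

Any value of 2972u + 3918v is a multiple of gcd(2972, 3918) = 2.
But 245 = 2·122 + 1, so 2 ∤ 245.
So the equation is unsolvable over ℤ.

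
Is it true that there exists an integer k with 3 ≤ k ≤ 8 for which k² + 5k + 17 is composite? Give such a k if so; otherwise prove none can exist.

k = 8

At k = 8: 8² + 5·8 + 17 = 121 = 11·11, which is composite.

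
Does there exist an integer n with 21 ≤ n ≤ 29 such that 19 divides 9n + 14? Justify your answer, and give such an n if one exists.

n = 28

n = 28 works, since 9·28 + 14 = 266 = 14·19.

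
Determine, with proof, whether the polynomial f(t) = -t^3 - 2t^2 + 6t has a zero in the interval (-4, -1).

f(-4) = 8 and f(-1) = -7, which have opposite signs.
f is continuous everywhere (it is a polynomial), in particular on [-4, -1].
By the Intermediate Value Theorem, f takes the value 0 somewhere in the open interval.

Yes, f has a root in the interval.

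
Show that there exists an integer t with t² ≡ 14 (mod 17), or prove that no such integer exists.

No such integer exists.

Computing t² mod 17 for t = 0, 1, …, 8 (enough, by the symmetry t ↦ 17 − t) gives 0, 1, 4, 9, 16, 8, 2, 15, 13.
The set of squares mod 17 is therefore {0, 1, 2, 4, 8, 9, 13, 15, 16}, which does not contain 14.
Therefore t² ≡ 14 (mod 17) has no solution.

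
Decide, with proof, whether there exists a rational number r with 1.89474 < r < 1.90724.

Scale by 10: the interval becomes (18.94740, 19.07240), which contains the integer 19.
Hence 19/10 is a rational number with 1.89474 < 19/10 < 1.90724.

r = 19/10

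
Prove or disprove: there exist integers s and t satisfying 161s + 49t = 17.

Both 161 and 49 are divisible by gcd(161, 49) = 7, hence so is any combination 161s + 49t.
However 17 leaves remainder 3 on division by 7.
So the equation is unsolvable over ℤ.

No such integers exist.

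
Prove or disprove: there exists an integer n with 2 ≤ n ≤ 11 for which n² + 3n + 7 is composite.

At n = 9: 9² + 3·9 + 7 = 115 = 5·23, which is composite.

n = 9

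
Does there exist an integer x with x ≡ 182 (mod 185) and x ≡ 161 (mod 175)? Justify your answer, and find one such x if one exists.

gcd(185, 175) = 5. If x ≡ 182 (mod 185) and x ≡ 161 (mod 175), then x ≡ 182 (mod 5) and x ≡ 161 (mod 5).
However 182 ≡ 2 and 161 ≡ 1 (mod 5), and 2 ≠ 1.
Therefore no such x exists.

No, no such integer exists.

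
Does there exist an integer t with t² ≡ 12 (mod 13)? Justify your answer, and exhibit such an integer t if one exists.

t = 8

t = 8 works: 8² = 64, and 64 − 12 = 52 = 4·13.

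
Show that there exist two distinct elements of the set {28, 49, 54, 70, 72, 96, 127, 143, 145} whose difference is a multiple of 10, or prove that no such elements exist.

Two integers differ by a multiple of 10 exactly when they have the same residue mod 10. The residues are 28↦8, 49↦9, 54↦4, 70↦0, 72↦2, 96↦6, 127↦7, 143↦3, 145↦5.
No residue repeats among the 9 elements, so no pair has difference ≡ 0 (mod 10).

There is no such pair.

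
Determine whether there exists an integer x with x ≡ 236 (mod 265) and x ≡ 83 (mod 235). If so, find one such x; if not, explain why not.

No, no such integer exists.

gcd(265, 235) = 5. If x ≡ 236 (mod 265) and x ≡ 83 (mod 235), then x ≡ 236 (mod 5) and x ≡ 83 (mod 5).
However 236 ≡ 1 and 83 ≡ 3 (mod 5), and 1 ≠ 3.
Therefore no such x exists.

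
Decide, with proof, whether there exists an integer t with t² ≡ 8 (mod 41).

t = 34

t = 34 works: 34² = 1156, and 1156 − 8 = 1148 = 28·41.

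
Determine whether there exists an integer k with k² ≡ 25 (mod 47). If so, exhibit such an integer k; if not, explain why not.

k = 42

k = 42 works: 42² = 1764, and 1764 − 25 = 1739 = 37·47.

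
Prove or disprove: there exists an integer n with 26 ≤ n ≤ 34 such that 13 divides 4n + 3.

There is no such integer n in that range.

For n = 26, 27, …, 34 the values of 4n + 3 modulo 13 are 3, 7, 11, 2, 6, 10, 1, 5, 9 respectively.
None is 0, so 13 never divides 4n + 3 on this range.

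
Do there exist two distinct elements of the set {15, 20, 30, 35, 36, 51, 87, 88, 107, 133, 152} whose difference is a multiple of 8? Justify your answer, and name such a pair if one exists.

Reduce each element mod 8: 15↦7, 20↦4, 30↦6, 35↦3, 36↦4, 51↦3, 87↦7, 88↦0, 107↦3, 133↦5, 152↦0. The residue 7 repeats (at 15 and 87), and 87 − 15 = 72 = 9·8.

The pair (15, 87) works.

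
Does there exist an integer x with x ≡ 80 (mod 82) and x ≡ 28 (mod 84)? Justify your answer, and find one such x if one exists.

x = 2212

The moduli are not coprime: gcd(82, 84) = 2. Compatibility requires 2 ∣ (28 − 80) = -52, which holds, so solutions exist.
Write x = 80 + 82t. Then 82t ≡ 28 − 80 ≡ 32 (mod 84); dividing through by 2 gives 41t ≡ 16 (mod 42).
Note 41·41 = 1681 ≡ 1 (mod 42) (as 1681 − 1 = 40·42), so 41⁻¹ ≡ 41.
Therefore t ≡ 41·16 = 656 ≡ 26 (mod 42).
Then x = 80 + 82·26 = 2212.
Check: 2212 mod 82 = 80, 2212 mod 84 = 28. ✓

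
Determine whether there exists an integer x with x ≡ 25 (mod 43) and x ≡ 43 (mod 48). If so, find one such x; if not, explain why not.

Since 43 and 48 share no common factor, CRT says the pair of congruences has a solution (unique mod 2064).
Write x = 25 + 43t and require 25 + 43t ≡ 43 (mod 48), i.e. 43t ≡ 18 (mod 48).
To invert 43 modulo 48: 48 = 1·43 + 5, 43 = 8·5 + 3, 5 = 1·3 + 2, 3 = 1·2 + 1, 2 = 2·1 + 0, and unwinding, 1 = 3 − 1·2 = 3 − (5 − 1·3) = −5 + 2·3 = −5 + 2·(43 − 8·5) = 2·43 − 17·5 = 2·43 − 17·(48 − 1·43) = −17·48 + 19·43. Thus 43⁻¹ ≡ 19 (mod 48).
Multiplying by 19: t ≡ 19·18 = 342 ≡ 6 (mod 48).
Taking t = 6 gives x = 25 + 43·6 = 283.
Check: 283 mod 43 = 25, 283 mod 48 = 43. ✓

x = 283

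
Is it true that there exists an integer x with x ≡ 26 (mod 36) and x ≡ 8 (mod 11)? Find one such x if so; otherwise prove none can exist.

x = 206

The moduli 36 and 11 are coprime, so by the Chinese Remainder Theorem a unique solution modulo 396 exists.
Any solution of the first congruence is x = 26 + 36t; substituting into the second, 36t ≡ 8 − 26 ≡ 4 (mod 11).
36 ≡ 3 (mod 11), so this reads 3t ≡ 4 (mod 11). To invert 3 modulo 11: 11 = 3·3 + 2, 3 = 1·2 + 1, 2 = 2·1 + 0, and unwinding, 1 = 3 − 1·2 = 3 − (11 − 3·3) = −11 + 4·3. Thus 3⁻¹ ≡ 4 (mod 11).
Therefore t ≡ 4·4 = 16 ≡ 5 (mod 11).
With t = 5: x = 26 + 36·5 = 206.
Check: 206 mod 36 = 26, 206 mod 11 = 8. ✓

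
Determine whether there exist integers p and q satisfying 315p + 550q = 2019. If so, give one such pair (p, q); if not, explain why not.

No, no such integers exist.

Both 315 and 550 are divisible by gcd(315, 550) = 5, hence so is any combination 315p + 550q.
But 2019 = 5·403 + 4, so 5 ∤ 2019.
Hence no integers p, q satisfy the equation.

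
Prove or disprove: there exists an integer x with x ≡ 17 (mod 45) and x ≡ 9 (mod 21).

Reduce both congruences modulo 3, which divides 45 and 21: they say x ≡ 17 (mod 3) and x ≡ 9 (mod 3).
But 17 mod 3 = 2 while 9 mod 3 = 0, a contradiction.
Hence the system has no solution.

No, no such integer exists.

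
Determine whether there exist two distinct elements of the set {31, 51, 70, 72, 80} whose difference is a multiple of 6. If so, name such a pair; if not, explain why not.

Residues mod 6: 31↦1, 51↦3, 70↦4, 72↦0, 80↦2.
No residue repeats among the 5 elements, so no pair has difference ≡ 0 (mod 6).

There is no such pair.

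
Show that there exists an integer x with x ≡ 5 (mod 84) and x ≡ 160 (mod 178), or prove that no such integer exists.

Both moduli are multiples of 2 = gcd(84, 178), so any solution would satisfy x ≡ 5 and x ≡ 160 modulo 2 simultaneously.
But 5 mod 2 = 1 while 160 mod 2 = 0, a contradiction.
Hence the system has no solution.

No such integer exists.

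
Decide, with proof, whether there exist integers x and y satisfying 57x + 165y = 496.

No, no such integers exist.

Any value of 57x + 165y is a multiple of gcd(57, 165) = 3.
However 496 leaves remainder 1 on division by 3.
So the equation is unsolvable over ℤ.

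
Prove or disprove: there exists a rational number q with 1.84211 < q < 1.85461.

Scale by 13: the interval becomes (23.94743, 24.10993), which contains the integer 24.
Dividing back, 1.84211 < 24/13 < 1.85461, and 24/13 is rational.

q = 24/13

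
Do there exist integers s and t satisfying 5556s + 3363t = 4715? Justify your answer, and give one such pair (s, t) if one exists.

No, no such integers exist.

gcd(5556, 3363) = 3, so every integer of the form 5556s + 3363t is a multiple of 3.
However 4715 leaves remainder 2 on division by 3.
Hence no integers s, t satisfy the equation.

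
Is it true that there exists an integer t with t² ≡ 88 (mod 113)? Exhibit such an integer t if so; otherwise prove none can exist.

t = 38 works: 38² = 1444, and 1444 − 88 = 1356 = 12·113.

t = 38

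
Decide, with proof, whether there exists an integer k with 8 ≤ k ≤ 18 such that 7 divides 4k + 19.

k = 11

For k = 8, 9, 10 the values 51, 55, 59 are not multiples of 7. At k = 11 we get 4·11 + 19 = 63, and 63 = 7·9.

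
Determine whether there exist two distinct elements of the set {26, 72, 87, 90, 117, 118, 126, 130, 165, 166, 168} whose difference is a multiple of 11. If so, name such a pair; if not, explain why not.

Reduce each element modulo 11: 26↦4, 72↦6, 87↦10, 90↦2, 117↦7, 118↦8, 126↦5, 130↦9, 165↦0, 166↦1, 168↦3.
No residue repeats among the 11 elements, so no pair has difference ≡ 0 (mod 11).

No, no such pair exists.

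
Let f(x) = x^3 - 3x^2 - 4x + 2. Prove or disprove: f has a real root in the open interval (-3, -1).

f(-3) = -40 and f(-1) = 2, which have opposite signs.
As a polynomial, f is continuous on every closed interval.
By the Intermediate Value Theorem, f takes the value 0 somewhere in the open interval.

Yes, f has a root in the interval.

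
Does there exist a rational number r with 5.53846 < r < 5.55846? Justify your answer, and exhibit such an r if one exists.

Scale by 9: the interval becomes (49.84614, 50.02614), which contains the integer 50.
Hence 50/9 is a rational number with 5.53846 < 50/9 < 5.55846.

r = 50/9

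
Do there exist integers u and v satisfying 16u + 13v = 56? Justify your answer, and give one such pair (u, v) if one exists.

u = 10, v = -8

16 and 13 are coprime, so 16u + 13v ranges over all of ℤ.
Dividing repeatedly: 16 = 1·13 + 3, 13 = 4·3 + 1, 3 = 3·1 + 0.
Back-substituting, 1 = 13 − 4·3 = 13 − 4·(16 − 1·13) = −4·16 + 5·13; that is, 16·(-4) + 13·5 = 1.
Scaling by 56 gives the particular solution (u, v) = (-224, 280).
Shifting by a multiple of (13, −16) keeps it a solution: u = -224 + 18·13 = 10, v = 280 − 18·16 = -8.
Indeed 16·10 + 13·(-8) = 160 − 104 = 56.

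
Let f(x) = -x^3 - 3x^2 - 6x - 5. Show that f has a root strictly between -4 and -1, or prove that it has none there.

Such a root exists.

f(-4) = 35 and f(-1) = -1, which have opposite signs.
As a polynomial, f is continuous on every closed interval.
By the Intermediate Value Theorem, f takes the value 0 somewhere in the open interval.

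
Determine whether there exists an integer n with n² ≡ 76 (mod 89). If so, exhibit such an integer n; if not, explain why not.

No, no such integer exists.

Apply Euler's criterion with the prime 89: 76 is a quadratic residue iff 76^44 ≡ 1 (mod 89), and a non-residue iff it is ≡ −1.
Squaring successively (mod 89): 76^2 = 5776 ≡ 80; 76^4 ≡ 80² = 6400 ≡ 81; 76^8 ≡ 81² = 6561 ≡ 64; 76^16 ≡ 64² = 4096 ≡ 2; 76^32 ≡ 2² = 4 ≡ 4.
Since 44 = 32 + 8 + 4, 76^44 ≡ 4 · 64 · 81; multiplying out mod 89: 4·64 = 256 ≡ 78, then 78·81 = 6318 ≡ 88. Thus 76^44 ≡ 88 ≡ −1 (mod 89).
The value −1 means 76 is a non-residue modulo 89, so n² ≡ 76 (mod 89) is impossible.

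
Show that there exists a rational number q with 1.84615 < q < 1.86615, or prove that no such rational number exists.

q = 13/7

Scale by 7: the interval becomes (12.92305, 13.06305), which contains the integer 13.
So q = 13/7 works: it is a ratio of integers, and dividing 7·1.84615 < 13 < 7·1.86615 through by 7 gives 1.84615 < 13/7 < 1.86615.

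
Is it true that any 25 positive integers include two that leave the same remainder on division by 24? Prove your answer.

True.

There are exactly 24 possible remainders on division by 24.
Since 25 > 24, two of the 25 integers must share a residue class by the pigeonhole principle; call them a and b.
So a and b have equal remainders mod 24, which is exactly what was to be shown.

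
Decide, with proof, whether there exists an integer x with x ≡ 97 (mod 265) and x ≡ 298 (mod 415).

No, no such integer exists.

Both moduli are multiples of 5 = gcd(265, 415), so any solution would satisfy x ≡ 97 and x ≡ 298 modulo 5 simultaneously.
However 97 ≡ 2 and 298 ≡ 3 (mod 5), and 2 ≠ 3.
Hence the system has no solution.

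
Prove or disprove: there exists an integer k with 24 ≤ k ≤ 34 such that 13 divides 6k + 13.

Try k = 26: 6·26 + 13 = 169 = 13·13, which is divisible by 13.

k = 26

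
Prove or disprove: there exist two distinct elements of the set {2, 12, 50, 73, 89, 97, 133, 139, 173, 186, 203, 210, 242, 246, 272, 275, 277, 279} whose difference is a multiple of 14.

50 and 246 are such a pair.

50 mod 14 = 8 and 246 mod 14 = 8, so 246 − 50 = 196 = 14·14.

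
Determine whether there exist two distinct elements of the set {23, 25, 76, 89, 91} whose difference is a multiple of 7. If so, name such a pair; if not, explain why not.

Two integers differ by a multiple of 7 exactly when they have the same residue mod 7. The residues are 23↦2, 25↦4, 76↦6, 89↦5, 91↦0.
All 5 residues are distinct, so no two elements differ by a multiple of 7.

No, no such pair exists.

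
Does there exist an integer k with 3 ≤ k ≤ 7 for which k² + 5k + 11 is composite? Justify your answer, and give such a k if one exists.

k = 3

At k = 3: 3² + 5·3 + 11 = 35 = 5·7, which is composite.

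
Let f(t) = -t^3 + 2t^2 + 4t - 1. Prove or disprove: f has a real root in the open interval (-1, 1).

Yes, f has a root in the interval.

f(-1) = -2 and f(1) = 4, which have opposite signs.
f is continuous everywhere (it is a polynomial), in particular on [-1, 1].
By the Intermediate Value Theorem, f takes the value 0 somewhere in the open interval.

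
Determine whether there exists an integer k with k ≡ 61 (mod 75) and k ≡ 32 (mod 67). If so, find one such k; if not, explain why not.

The moduli 75 and 67 are coprime, so by the Chinese Remainder Theorem a unique solution modulo 5025 exists.
Any solution of the first congruence is k = 61 + 75t; substituting into the second, 75t ≡ 32 − 61 ≡ 38 (mod 67).
75 ≡ 8 (mod 67), so this reads 8t ≡ 38 (mod 67). To invert 8 modulo 67: 67 = 8·8 + 3, 8 = 2·3 + 2, 3 = 1·2 + 1, 2 = 2·1 + 0, and unwinding, 1 = 3 − 1·2 = 3 − (8 − 2·3) = −8 + 3·3 = −8 + 3·(67 − 8·8) = 3·67 − 25·8. Thus 8⁻¹ ≡ -25 ≡ 42 (mod 67).
Multiplying by 42: t ≡ 42·38 = 1596 ≡ 55 (mod 67).
Taking t = 55 gives k = 61 + 75·55 = 4186.
Verify: 4186 = 55·75 + 61 and 4186 = 62·67 + 32. ✓

k = 4186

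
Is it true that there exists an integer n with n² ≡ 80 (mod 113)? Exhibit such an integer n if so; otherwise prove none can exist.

No, no such integer exists.

Apply Euler's criterion with the prime 113: 80 is a quadratic residue iff 80^56 ≡ 1 (mod 113), and a non-residue iff it is ≡ −1.
Repeated squaring mod 113: 80^2 = 6400 ≡ 72; 80^4 ≡ 72² = 5184 ≡ 99; 80^8 ≡ 99² = 9801 ≡ 83; 80^16 ≡ 83² = 6889 ≡ 109; 80^32 ≡ 109² = 11881 ≡ 16.
Since 56 = 32 + 16 + 8, 80^56 ≡ 16 · 109 · 83; multiplying out mod 113: 16·109 = 1744 ≡ 49, then 49·83 = 4067 ≡ 112. Thus 80^56 ≡ 112 ≡ −1 (mod 113).
The value −1 means 80 is a non-residue modulo 113, so n² ≡ 80 (mod 113) is impossible.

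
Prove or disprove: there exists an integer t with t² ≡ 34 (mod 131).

t = 54 works: 54² = 2916, and 2916 − 34 = 2882 = 22·131.

t = 54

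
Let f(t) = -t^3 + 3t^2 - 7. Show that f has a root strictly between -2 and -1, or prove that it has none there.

Yes, f has a root in the interval.

f(-2) = 13 and f(-1) = -3, which have opposite signs.
Since f is a polynomial it is continuous on [-2, -1].
By the Intermediate Value Theorem f must vanish at some point of (-2, -1).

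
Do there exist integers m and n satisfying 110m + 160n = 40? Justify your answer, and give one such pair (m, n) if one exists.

gcd(110, 160) = 10, and 10 divides 40, so integer solutions exist.
Dividing through by 10 reduces the equation to 11m + 16n = 4.
Dividing repeatedly: 16 = 1·11 + 5, 11 = 2·5 + 1, 5 = 5·1 + 0.
Working back up the chain: 1 = 11 − 2·5 = 11 − 2·(16 − 1·11) = −2·16 + 3·11. So 11·3 + 16·(-2) = 1.
Multiplying through by 4: m = 3·4 = 12, n = (-2)·4 = -8 is a solution.
Check: 110·12 + 160·(-8) = 1320 − 1280 = 40. ✓

m = 12, n = -8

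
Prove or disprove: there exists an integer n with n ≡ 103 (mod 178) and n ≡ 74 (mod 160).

gcd(178, 160) = 2. If n ≡ 103 (mod 178) and n ≡ 74 (mod 160), then n ≡ 103 (mod 2) and n ≡ 74 (mod 2).
These are incompatible: 103 − 74 = 29 is not divisible by 2.
Hence the system has no solution.

No such integer exists.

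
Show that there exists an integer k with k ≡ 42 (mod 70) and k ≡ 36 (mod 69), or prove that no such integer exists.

The moduli 70 and 69 are coprime, so by the Chinese Remainder Theorem a unique solution modulo 4830 exists.
Write k = 42 + 70t and require 42 + 70t ≡ 36 (mod 69), i.e. 70t ≡ 63 (mod 69).
70 ≡ 1 (mod 69), so this reads 1t ≡ 63 (mod 69). So t ≡ 63 (mod 69).
With t = 63: k = 42 + 70·63 = 4452.
Indeed 4452 ≡ 42 (mod 70) and 4452 ≡ 36 (mod 69).

k = 4452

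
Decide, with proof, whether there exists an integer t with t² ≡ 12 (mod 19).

Computing t² mod 19 for t = 0, 1, …, 9 (enough, by the symmetry t ↦ 19 − t) gives 0, 1, 4, 9, 16, 6, 17, 11, 7, 5.
The set of squares mod 19 is therefore {0, 1, 4, 5, 6, 7, 9, 11, 16, 17}, which does not contain 12.
Therefore t² ≡ 12 (mod 19) has no solution.

There is no such integer.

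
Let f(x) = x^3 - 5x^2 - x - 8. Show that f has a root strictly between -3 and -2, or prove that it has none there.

f(-3) = -77 and f(-2) = -34, both negative, so a sign-change argument is unavailable; we show f keeps this sign on the whole interval.
Substitute x = -2 − u, where 0 < u < 1 on the interval. Expanding, f(-2 − u) = -u^3 - 11u^2 - 31u - 34.
All 4 nonzero coefficients of this polynomial in u are negative; hence for u > 0 the value is a sum of negative terms (the constant -34 among them).
Therefore f(x) < 0 throughout (-3, -2), and f has no zero there.

No such root exists.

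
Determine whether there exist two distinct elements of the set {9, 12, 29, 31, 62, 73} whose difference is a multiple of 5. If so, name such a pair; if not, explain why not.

Both 9 and 29 leave remainder 4 on division by 5; their difference 20 = 4·5 is a multiple of 5.

Yes: 9 and 29.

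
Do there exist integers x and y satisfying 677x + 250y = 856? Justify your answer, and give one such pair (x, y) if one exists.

677 and 250 are coprime, so 677x + 250y ranges over all of ℤ.
Euclidean algorithm: 677 = 2·250 + 177, 250 = 1·177 + 73, 177 = 2·73 + 31, 73 = 2·31 + 11, 31 = 2·11 + 9, 11 = 1·9 + 2, 9 = 4·2 + 1, 2 = 2·1 + 0.
Unwinding: 1 = 9 − 4·2 = 9 − 4·(11 − 1·9) = −4·11 + 5·9 = −4·11 + 5·(31 − 2·11) = 5·31 − 14·11 = 5·31 − 14·(73 − 2·31) = −14·73 + 33·31 = −14·73 + 33·(177 − 2·73) = 33·177 − 80·73 = 33·177 − 80·(250 − 1·177) = −80·250 + 113·177 = −80·250 + 113·(677 − 2·250) = 113·677 − 306·250, i.e. 677·113 + 250·(-306) = 1.
Multiplying through by 856: x = 113·856 = 96728, y = (-306)·856 = -261936 is a solution.
The general solution is x = 96728 + 250k, y = -261936 − 677k; taking k = -386 gives the smaller pair x = 228, y = -614.
Check: 677·228 + 250·(-614) = 154356 − 153500 = 856. ✓

x = 228, y = -614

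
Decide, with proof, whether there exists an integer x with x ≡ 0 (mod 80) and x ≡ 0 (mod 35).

gcd(80, 35) = 5. A simultaneous solution exists iff 0 ≡ 0 (mod 5); here 0 mod 5 = 0 = 0 mod 5, so it does.
In fact x = 0 itself already satisfies 0 mod 35 = 0.
Indeed 0 ≡ 0 (mod 80) and 0 ≡ 0 (mod 35).

x = 0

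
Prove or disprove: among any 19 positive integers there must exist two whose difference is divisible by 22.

No; for instance {77, 78, 79, 80, 81, 82, 83, 84, 85, 86, 87, 88, 89, 90, 91, 92, 93, 94, 95} is a counterexample.

Try 19 consecutive integers, 77, 78, …, 95. Their remainders mod 22 are 11, 12, 13, 14, 15, 16, 17, 18, 19, 20, 21, 0, 1, 2, 3, 4, 5, 6, 7 — pairwise different, as any 19 ≤ 22 consecutive integers have distinct residues.
The differences between them range over 1, …, 18, none of which is divisible by 22.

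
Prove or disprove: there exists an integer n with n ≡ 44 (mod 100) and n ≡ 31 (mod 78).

Reduce both congruences modulo 2, which divides 100 and 78: they say n ≡ 44 (mod 2) and n ≡ 31 (mod 2).
However 44 ≡ 0 and 31 ≡ 1 (mod 2), and 0 ≠ 1.
Therefore no such n exists.

There is no such integer.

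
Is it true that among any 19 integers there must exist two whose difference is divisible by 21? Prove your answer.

No, the set {81, 82, 83, 84, 85, 86, 87, 88, 89, 90, 91, 92, 93, 94, 95, 96, 97, 98, 99} is a counterexample.

Try 19 consecutive integers, 81, 82, …, 99. Their remainders mod 21 are 18, 19, 20, 0, 1, 2, 3, 4, 5, 6, 7, 8, 9, 10, 11, 12, 13, 14, 15 — pairwise different, as any 19 ≤ 21 consecutive integers have distinct residues.
Any two of them differ by at most 18 < 21 and by at least 1, so no difference is a multiple of 21.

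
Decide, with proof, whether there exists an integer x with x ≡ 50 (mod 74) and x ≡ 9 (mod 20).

No, no such integer exists.

Reduce both congruences modulo 2, which divides 74 and 20: they say x ≡ 50 (mod 2) and x ≡ 9 (mod 2).
These are incompatible: 50 − 9 = 41 is not divisible by 2.
So no integer satisfies both congruences.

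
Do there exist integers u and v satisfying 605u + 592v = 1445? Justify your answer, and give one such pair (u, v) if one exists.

u = 521, v = -530

Since gcd(605, 592) = 1, every integer is an integer combination of 605 and 592.
Run the Euclidean algorithm on 605 and 592: 605 = 1·592 + 13, 592 = 45·13 + 7, 13 = 1·7 + 6, 7 = 1·6 + 1, 6 = 6·1 + 0.
Unwinding: 1 = 7 − 1·6 = 7 − (13 − 1·7) = −13 + 2·7 = −13 + 2·(592 − 45·13) = 2·592 − 91·13 = 2·592 − 91·(605 − 1·592) = −91·605 + 93·592, i.e. 605·(-91) + 592·93 = 1.
Scaling by 1445 gives the particular solution (u, v) = (-131495, 134385).
Shifting by a multiple of (592, −605) keeps it a solution: u = -131495 + 223·592 = 521, v = 134385 − 223·605 = -530.
Check: 605·521 + 592·(-530) = 315205 − 313760 = 1445. ✓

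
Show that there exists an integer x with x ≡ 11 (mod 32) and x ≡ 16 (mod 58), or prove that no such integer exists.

Both moduli are multiples of 2 = gcd(32, 58), so any solution would satisfy x ≡ 11 and x ≡ 16 modulo 2 simultaneously.
However 11 ≡ 1 and 16 ≡ 0 (mod 2), and 1 ≠ 0.
So no integer satisfies both congruences.

There is no such integer.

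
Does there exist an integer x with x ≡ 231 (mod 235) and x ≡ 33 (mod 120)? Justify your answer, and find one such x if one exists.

No, no such integer exists.

Reduce both congruences modulo 5, which divides 235 and 120: they say x ≡ 231 (mod 5) and x ≡ 33 (mod 5).
These are incompatible: 231 − 33 = 198 is not divisible by 5.
So no integer satisfies both congruences.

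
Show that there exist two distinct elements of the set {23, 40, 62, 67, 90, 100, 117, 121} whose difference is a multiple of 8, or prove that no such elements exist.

Reduce each element modulo 8: 23↦7, 40↦0, 62↦6, 67↦3, 90↦2, 100↦4, 117↦5, 121↦1.
No residue repeats among the 8 elements, so no pair has difference ≡ 0 (mod 8).

There is no such pair.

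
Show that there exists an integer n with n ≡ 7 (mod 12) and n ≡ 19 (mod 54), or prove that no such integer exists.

The moduli are not coprime: gcd(12, 54) = 6. Compatibility requires 6 ∣ (19 − 7) = 12, which holds, so solutions exist.
Step through n = 7, 7 + 12, 7 + 2·12, …: the values 7, 19 reduce mod 54 to 7, 19. The value 19 hits 19.
Verify: 19 = 1·12 + 7 and 19 = 0·54 + 19. ✓

n = 19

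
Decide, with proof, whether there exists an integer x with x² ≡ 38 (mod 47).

Apply Euler's criterion with the prime 47: 38 is a quadratic residue iff 38^23 ≡ 1 (mod 47), and a non-residue iff it is ≡ −1.
Squaring successively (mod 47): 38^2 = 1444 ≡ 34; 38^4 ≡ 34² = 1156 ≡ 28; 38^8 ≡ 28² = 784 ≡ 32; 38^16 ≡ 32² = 1024 ≡ 37.
Since 23 = 16 + 4 + 2 + 1, 38^23 ≡ 37 · 28 · 34 · 38; multiplying out mod 47: 37·28 = 1036 ≡ 2, then 2·34 = 68 ≡ 21, then 21·38 = 798 ≡ 46. Thus 38^23 ≡ 46 ≡ −1 (mod 47).
By Euler's criterion 38 is a quadratic non-residue mod 47: no x satisfies x² ≡ 38 (mod 47).

No such integer exists.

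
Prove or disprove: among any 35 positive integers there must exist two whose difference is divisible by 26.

There are exactly 26 possible remainders on division by 26.
Placing 35 integers into 26 classes, some class receives at least two — say a and b.
Their difference a − b is then a multiple of 26.

Yes.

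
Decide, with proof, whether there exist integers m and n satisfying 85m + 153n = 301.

There are no such integers.

Any value of 85m + 153n is a multiple of gcd(85, 153) = 17.
But 301 is not a multiple of 17 (it leaves remainder 12).
So the equation is unsolvable over ℤ.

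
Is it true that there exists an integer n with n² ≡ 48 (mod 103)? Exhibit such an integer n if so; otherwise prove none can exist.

There is no such integer.

Apply Euler's criterion with the prime 103: 48 is a quadratic residue iff 48^51 ≡ 1 (mod 103), and a non-residue iff it is ≡ −1.
Repeated squaring mod 103: 48^2 = 2304 ≡ 38; 48^4 ≡ 38² = 1444 ≡ 2; 48^8 ≡ 2² = 4 ≡ 4; 48^16 ≡ 4² = 16 ≡ 16; 48^32 ≡ 16² = 256 ≡ 50.
Since 51 = 32 + 16 + 2 + 1, 48^51 ≡ 50 · 16 · 38 · 48; multiplying out mod 103: 50·16 = 800 ≡ 79, then 79·38 = 3002 ≡ 15, then 15·48 = 720 ≡ 102. Thus 48^51 ≡ 102 ≡ −1 (mod 103).
The value −1 means 48 is a non-residue modulo 103, so n² ≡ 48 (mod 103) is impossible.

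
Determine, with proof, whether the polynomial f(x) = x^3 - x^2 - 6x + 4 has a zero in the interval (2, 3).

f(2) = -4 and f(3) = 4, which have opposite signs.
f is continuous everywhere (it is a polynomial), in particular on [2, 3].
By the Intermediate Value Theorem, f takes the value 0 somewhere in the open interval.

Yes, f has a root in the interval.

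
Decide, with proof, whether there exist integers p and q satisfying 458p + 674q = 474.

Every value of 458p + 674q is a multiple of gcd(458, 674) = 2; since 2 ∣ 474, solutions exist.
Dividing through by 2 reduces the equation to 229p + 337q = 237.
Euclidean algorithm: 337 = 1·229 + 108, 229 = 2·108 + 13, 108 = 8·13 + 4, 13 = 3·4 + 1, 4 = 4·1 + 0.
Unwinding: 1 = 13 − 3·4 = 13 − 3·(108 − 8·13) = −3·108 + 25·13 = −3·108 + 25·(229 − 2·108) = 25·229 − 53·108 = 25·229 − 53·(337 − 1·229) = −53·337 + 78·229, i.e. 229·78 + 337·(-53) = 1.
Times 237: 229·18486 + 337·(-12561) = 237, so (18486, -12561) solves it.
Subtracting 54·337 from p and adding 54·229 to q gives the tidier solution (288, -195).
Check: 458·288 + 674·(-195) = 131904 − 131430 = 474. ✓

p = 288, q = -195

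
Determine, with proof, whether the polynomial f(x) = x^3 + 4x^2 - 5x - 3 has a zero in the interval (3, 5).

f(3) = 45 and f(5) = 197, both positive, so a sign-change argument is unavailable; we show f keeps this sign on the whole interval.
Substitute x = 3 + u, where 0 < u < 2 on the interval. Expanding, f(3 + u) = u^3 + 13u^2 + 46u + 45.
All 4 nonzero coefficients of this polynomial in u are positive; hence for u > 0 the value is a sum of positive terms (the constant 45 among them).
Therefore f(x) > 0 throughout (3, 5), and f has no zero there.

No.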